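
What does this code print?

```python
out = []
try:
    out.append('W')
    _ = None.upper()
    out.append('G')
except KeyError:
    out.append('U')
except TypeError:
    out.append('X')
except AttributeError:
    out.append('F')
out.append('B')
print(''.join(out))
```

Execution trace: 'W' (try body) → 'F' (except AttributeError) → 'B' (after the try/except). Output: WFB

Answer: WFB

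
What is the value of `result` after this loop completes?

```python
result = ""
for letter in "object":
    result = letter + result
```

Reverse 'object'
`result` takes the values: "" → "o" → "bo" → "jbo" → "ejbo" → "cejbo" → "tcejbo"

Answer: "tcejbo"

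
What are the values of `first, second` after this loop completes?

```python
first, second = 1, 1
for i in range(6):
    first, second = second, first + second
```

Fibonacci: after 6 iterations
`first, second` takes the values: (1, 1) → (1, 2) → (2, 3) → (3, 5) → (5, 8) → (8, 13) → (13, 21)

Answer: 13, 21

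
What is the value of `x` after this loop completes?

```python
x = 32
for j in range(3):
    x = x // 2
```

Halve 3 times: 32 // 2^3 = 4
`x` takes the values: 32 → 16 → 8 → 4

Answer: 4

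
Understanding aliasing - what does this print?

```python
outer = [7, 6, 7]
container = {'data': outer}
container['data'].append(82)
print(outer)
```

Key concept: dict holds reference to list.
Step by step:
`outer = [7, 6, 7]` → outer = [7, 6, 7]
`container = {'data': outer}` → container = {'data': [7, 6, 7]}
`container['data'].append(82)` → outer = [7, 6, 7, 82]; container = {'data': [7, 6, 7, 82]}
`print(outer)` → prints [7, 6, 7, 82]

Answer: [7, 6, 7, 82]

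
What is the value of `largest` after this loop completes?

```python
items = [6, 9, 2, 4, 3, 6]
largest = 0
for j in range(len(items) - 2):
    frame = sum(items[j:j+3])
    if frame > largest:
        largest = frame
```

Max sum of 3-element window in [6, 9, 2, 4, 3, 6]
`largest` takes the values: 0 → 17

Answer: 17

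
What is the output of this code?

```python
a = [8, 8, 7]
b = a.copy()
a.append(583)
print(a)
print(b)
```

Key concept: list.copy() creates independent copy.
Step by step:
`a = [8, 8, 7]` → a = [8, 8, 7]
`b = a.copy()` → b = [8, 8, 7]
`a.append(583)` → a = [8, 8, 7, 583]
`print(a)` → prints [8, 8, 7, 583]
`print(b)` → prints [8, 8, 7]

Answer:
[8, 8, 7, 583]
[8, 8, 7]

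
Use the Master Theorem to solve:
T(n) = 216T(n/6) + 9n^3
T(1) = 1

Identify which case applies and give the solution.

a=216, b=6, f(n)=9n^3. log_6(216) = 3. Since c=3 = 3, Case 2 applies: T(n) = Θ(n^log_b(a) · log n) = O(n^3 log n).

Answer: O(n^3 log n) - Case 2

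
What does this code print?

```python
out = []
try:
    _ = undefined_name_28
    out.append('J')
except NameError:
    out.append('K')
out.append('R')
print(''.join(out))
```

Execution trace: 'K' (except NameError) → 'R' (after the try/except). Output: KR

Answer: KR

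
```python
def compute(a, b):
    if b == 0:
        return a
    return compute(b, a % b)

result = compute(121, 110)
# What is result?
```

compute(121, 110) -> compute(110, 11) -> compute(11, 0) -> 11

Answer: 11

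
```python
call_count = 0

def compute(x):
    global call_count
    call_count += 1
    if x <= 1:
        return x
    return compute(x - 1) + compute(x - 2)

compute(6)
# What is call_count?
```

Calls(x) = 1 + Calls(x-1) + Calls(x-2); Calls(0)=Calls(1)=1. For x=6 this gives 25.

Answer: 25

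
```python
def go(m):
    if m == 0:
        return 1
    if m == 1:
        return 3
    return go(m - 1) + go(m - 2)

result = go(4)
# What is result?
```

Build up from base cases: go(0)=1, go(1)=3, go(2)=4, go(3)=7, go(4)=11

Answer: 11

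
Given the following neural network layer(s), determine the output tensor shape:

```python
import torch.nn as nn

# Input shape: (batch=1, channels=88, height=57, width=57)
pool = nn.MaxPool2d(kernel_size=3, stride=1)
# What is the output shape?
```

Input: (1, 88, 57, 57) -> Output: (1, 88, 55, 55)

Answer: (1, 88, 55, 55)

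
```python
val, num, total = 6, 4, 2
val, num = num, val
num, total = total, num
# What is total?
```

Trace:
`val, num, total = 6, 4, 2` → val = 6; num = 4; total = 2
`val, num = num, val` → val = 4; num = 6
`num, total = total, num` → num = 2; total = 6
So total = 6

Answer: 6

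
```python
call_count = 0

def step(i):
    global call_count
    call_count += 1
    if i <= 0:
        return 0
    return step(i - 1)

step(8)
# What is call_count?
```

Linear recursion stepping by 1: 9 calls from i=8 down to ≤0.

Answer: 9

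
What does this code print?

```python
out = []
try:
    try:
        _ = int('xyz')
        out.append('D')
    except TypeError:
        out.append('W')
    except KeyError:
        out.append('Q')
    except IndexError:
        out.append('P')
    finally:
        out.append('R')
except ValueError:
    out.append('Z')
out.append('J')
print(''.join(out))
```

Execution trace: 'R' (inner finally) → 'Z' (outer except ValueError) → 'J' (after the try/except). Output: RZJ

Answer: RZJ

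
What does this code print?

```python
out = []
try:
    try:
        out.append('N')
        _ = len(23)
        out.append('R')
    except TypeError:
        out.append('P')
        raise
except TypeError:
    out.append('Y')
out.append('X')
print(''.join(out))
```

Execution trace: 'N' (try body) → 'P' (except TypeError) → 'Y' (outer except TypeError) → 'X' (after the try/except). Output: NPYX

Answer: NPYX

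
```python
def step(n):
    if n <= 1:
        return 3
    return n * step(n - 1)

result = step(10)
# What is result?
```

step(10) = 10 * 9 * 8 * 7 * 6 * 5 * 4 * 3 * 2 * 3 = 10886400

Answer: 10886400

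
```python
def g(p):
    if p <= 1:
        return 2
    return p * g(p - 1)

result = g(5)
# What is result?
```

g(5) = 5 * 4 * 3 * 2 * 2 = 240

Answer: 240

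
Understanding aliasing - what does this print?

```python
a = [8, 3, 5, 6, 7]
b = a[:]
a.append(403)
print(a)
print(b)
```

Key concept: slice [:] creates copy.
Step by step:
`a = [8, 3, 5, 6, 7]` → a = [8, 3, 5, 6, 7]
`b = a[:]` → b = [8, 3, 5, 6, 7]
`a.append(403)` → a = [8, 3, 5, 6, 7, 403]
`print(a)` → prints [8, 3, 5, 6, 7, 403]
`print(b)` → prints [8, 3, 5, 6, 7]

Answer:
[8, 3, 5, 6, 7, 403]
[8, 3, 5, 6, 7]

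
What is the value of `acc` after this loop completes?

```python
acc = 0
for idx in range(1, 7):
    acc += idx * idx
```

Sum of squares 1² to 6² = 91
`acc` takes the values: 0 → 1 → 5 → 14 → 30 → 55 → 91

Answer: 91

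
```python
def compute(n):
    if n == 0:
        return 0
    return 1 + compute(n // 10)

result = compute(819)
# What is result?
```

Count of digits of 819: 3

Answer: 3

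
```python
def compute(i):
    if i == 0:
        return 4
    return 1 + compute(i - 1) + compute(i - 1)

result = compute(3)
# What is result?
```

compute(i) = 1 + 2·compute(i-1), compute(0)=4. Closed form: (4+1)·2^3 - 1 = 39.

Answer: 39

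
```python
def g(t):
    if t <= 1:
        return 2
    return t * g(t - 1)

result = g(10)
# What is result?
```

g(10) = 10 * 9 * 8 * 7 * 6 * 5 * 4 * 3 * 2 * 2 = 7257600

Answer: 7257600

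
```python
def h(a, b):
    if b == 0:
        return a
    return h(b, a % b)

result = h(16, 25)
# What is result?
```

h(16, 25) -> h(25, 16) -> h(16, 9) -> h(9, 7) -> h(7, 2) -> h(2, 1) -> h(1, 0) -> 1

Answer: 1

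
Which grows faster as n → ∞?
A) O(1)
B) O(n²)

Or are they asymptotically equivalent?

O(1) vs O(n²): Higher order terms dominate.

Answer: B) O(n²) grows faster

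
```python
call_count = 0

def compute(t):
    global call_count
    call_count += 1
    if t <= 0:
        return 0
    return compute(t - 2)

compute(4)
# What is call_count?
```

Linear recursion stepping by 2: 3 calls from t=4 down to ≤0.

Answer: 3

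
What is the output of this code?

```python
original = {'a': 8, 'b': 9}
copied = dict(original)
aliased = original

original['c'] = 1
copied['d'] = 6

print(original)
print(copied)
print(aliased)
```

Key concept: dict() creates copy, assignment creates alias.
Step by step:
`original = {'a': 8, 'b': 9}` → original = {'a': 8, 'b': 9}
`copied = dict(original)` → copied = {'a': 8, 'b': 9}
`aliased = original` → aliased = {'a': 8, 'b': 9} (same object as original)
`original['c'] = 1` → original = {'a': 8, 'b': 9, 'c': 1} (same object as aliased); aliased = {'a': 8, 'b': 9, 'c': 1} (same object as original)
`copied['d'] = 6` → copied = {'a': 8, 'b': 9, 'd': 6}
`print(original)` → prints {'a': 8, 'b': 9, 'c': 1}
`print(copied)` → prints {'a': 8, 'b': 9, 'd': 6}
`print(aliased)` → prints {'a': 8, 'b': 9, 'c': 1}

Answer:
{'a': 8, 'b': 9, 'c': 1}
{'a': 8, 'b': 9, 'd': 6}
{'a': 8, 'b': 9, 'c': 1}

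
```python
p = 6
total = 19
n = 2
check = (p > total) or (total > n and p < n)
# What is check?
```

Trace:
`p = 6` → p = 6
`total = 19` → total = 19
`n = 2` → n = 2
`check = (p > total) or (total > n and p < n)` → check = False
So check = False

Answer: False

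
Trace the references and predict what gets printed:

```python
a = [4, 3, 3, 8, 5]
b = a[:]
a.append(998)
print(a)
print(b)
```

Key concept: slice [:] creates copy.
Step by step:
`a = [4, 3, 3, 8, 5]` → a = [4, 3, 3, 8, 5]
`b = a[:]` → b = [4, 3, 3, 8, 5]
`a.append(998)` → a = [4, 3, 3, 8, 5, 998]
`print(a)` → prints [4, 3, 3, 8, 5, 998]
`print(b)` → prints [4, 3, 3, 8, 5]

Answer:
[4, 3, 3, 8, 5, 998]
[4, 3, 3, 8, 5]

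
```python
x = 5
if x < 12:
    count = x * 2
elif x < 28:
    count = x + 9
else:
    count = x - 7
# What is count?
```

Trace:
`x = 5` → x = 5
`if x < 12: ...` → x < 12 is True → count = 10
So count = 10

Answer: 10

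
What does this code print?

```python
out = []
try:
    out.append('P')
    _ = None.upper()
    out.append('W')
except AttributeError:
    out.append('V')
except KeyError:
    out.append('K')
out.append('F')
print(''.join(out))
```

Execution trace: 'P' (try body) → 'V' (except AttributeError) → 'F' (after the try/except). Output: PVF

Answer: PVF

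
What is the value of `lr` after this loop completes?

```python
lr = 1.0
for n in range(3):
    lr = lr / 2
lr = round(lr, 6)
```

Halving LR 3 times: 1 / 2^3
`lr` takes the values: 1.0 → 0.5 → 0.25 → 0.125

Answer: 0.125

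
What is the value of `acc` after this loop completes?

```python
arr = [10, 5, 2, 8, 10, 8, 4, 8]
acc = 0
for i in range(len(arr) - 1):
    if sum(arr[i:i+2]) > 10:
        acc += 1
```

Count windows with sum > 10
`acc` takes the values: 0 → 1 → 2 → 3 → 4 → 5

Answer: 5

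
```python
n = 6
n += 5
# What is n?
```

Trace:
`n = 6` → n = 6
`n += 5` → n = 11
So n = 11

Answer: 11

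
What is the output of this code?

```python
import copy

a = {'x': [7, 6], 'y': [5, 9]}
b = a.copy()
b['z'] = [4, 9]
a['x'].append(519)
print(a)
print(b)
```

Key concept: shallow copy of dict with mutable values.
Step by step:
`a = {'x': [7, 6], 'y': [5, 9]}` → a = {'x': [7, 6], 'y': [5, 9]}
`b = a.copy()` → b = {'x': [7, 6], 'y': [5, 9]}
`b['z'] = [4, 9]` → b = {'x': [7, 6], 'y': [5, 9], 'z': [4, 9]}
`a['x'].append(519)` → a = {'x': [7, 6, 519], 'y': [5, 9]}; b = {'x': [7, 6, 519], 'y': [5, 9], 'z': [4, 9]}
`print(a)` → prints {'x': [7, 6, 519], 'y': [5, 9]}
`print(b)` → prints {'x': [7, 6, 519], 'y': [5, 9], 'z': [4, 9]}

Answer:
{'x': [7, 6, 519], 'y': [5, 9]}
{'x': [7, 6, 519], 'y': [5, 9], 'z': [4, 9]}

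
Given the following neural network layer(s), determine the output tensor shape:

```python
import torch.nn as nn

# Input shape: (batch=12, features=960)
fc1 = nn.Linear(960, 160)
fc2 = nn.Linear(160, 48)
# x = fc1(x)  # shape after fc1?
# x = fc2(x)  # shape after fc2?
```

Input: (12, 960) -> after fc1: (12, 160) -> Output: (12, 48)

Answer: (12, 48)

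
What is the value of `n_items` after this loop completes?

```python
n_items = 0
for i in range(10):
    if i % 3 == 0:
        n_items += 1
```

Count numbers divisible by 3 in range(10)
`n_items` takes the values: 0 → 1 → 2 → 3 → 4

Answer: 4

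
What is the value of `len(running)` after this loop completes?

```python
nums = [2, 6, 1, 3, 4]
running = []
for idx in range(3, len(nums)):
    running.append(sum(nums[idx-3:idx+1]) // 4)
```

Number of 4-element averages
`running` takes the values: [] → [3] → [3, 3]
So `len(running)` = 2

Answer: 2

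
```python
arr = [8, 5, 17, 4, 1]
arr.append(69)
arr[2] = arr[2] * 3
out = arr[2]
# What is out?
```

Trace:
`arr = [8, 5, 17, 4, 1]` → arr = [8, 5, 17, 4, 1]
`arr.append(69)` → arr = [8, 5, 17, 4, 1, 69]
`arr[2] = arr[2] * 3` → arr = [8, 5, 51, 4, 1, 69]
`out = arr[2]` → out = 51
So out = 51

Answer: 51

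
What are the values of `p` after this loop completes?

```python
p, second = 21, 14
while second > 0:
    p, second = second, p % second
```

GCD of 21 and 14
`p` takes the values: 21 → 14 → 7

Answer: 7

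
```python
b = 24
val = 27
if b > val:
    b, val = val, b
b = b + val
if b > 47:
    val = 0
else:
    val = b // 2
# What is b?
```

Trace:
`b = 24` → b = 24
`val = 27` → val = 27
`if b > val: ...` → b > val is False → no variable changes
`b = b + val` → b = 51
`if b > 47: ...` → b > 47 is True → val = 0
So b = 51

Answer: 51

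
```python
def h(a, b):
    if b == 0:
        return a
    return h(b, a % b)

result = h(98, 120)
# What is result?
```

h(98, 120) -> h(120, 98) -> h(98, 22) -> h(22, 10) -> h(10, 2) -> h(2, 0) -> 2

Answer: 2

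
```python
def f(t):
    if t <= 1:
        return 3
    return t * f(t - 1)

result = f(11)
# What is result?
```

f(11) = 11 * 10 * 9 * 8 * 7 * 6 * 5 * 4 * 3 * 2 * 3 = 119750400

Answer: 119750400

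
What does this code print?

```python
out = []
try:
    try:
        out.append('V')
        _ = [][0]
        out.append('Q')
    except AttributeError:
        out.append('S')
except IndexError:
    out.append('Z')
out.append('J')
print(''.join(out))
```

Execution trace: 'V' (try body) → 'Z' (outer except IndexError) → 'J' (after the try/except). Output: VZJ

Answer: VZJ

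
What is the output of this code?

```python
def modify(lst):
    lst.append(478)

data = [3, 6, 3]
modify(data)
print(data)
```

Key concept: function modifies passed list.
Step by step:
`data = [3, 6, 3]` → data = [3, 6, 3]
`modify(data)` → data = [3, 6, 3, 478]
`print(data)` → prints [3, 6, 3, 478]

Answer: [3, 6, 3, 478]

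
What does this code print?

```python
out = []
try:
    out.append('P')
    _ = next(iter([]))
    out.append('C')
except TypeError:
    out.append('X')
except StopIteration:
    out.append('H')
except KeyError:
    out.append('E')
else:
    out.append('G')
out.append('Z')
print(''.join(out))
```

Execution trace: 'P' (try body) → 'H' (except StopIteration) → 'Z' (after the try/except). Output: PHZ

Answer: PHZ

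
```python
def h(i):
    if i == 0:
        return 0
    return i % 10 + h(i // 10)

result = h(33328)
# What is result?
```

Sum of digits of 33328: 8 + 2 + 3 + 3 + 3 = 19

Answer: 19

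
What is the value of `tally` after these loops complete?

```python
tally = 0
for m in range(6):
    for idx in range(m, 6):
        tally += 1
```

Upper triangle: 6 + 5 + ... + 1
`tally` takes the values: 0 → 1 → 2 → 3 → 4 → 5 → 6 → 7 → 8 → 9 → 10 → 11 → 12 → 13 → 14 → 15 → 16 → 17 → 18 → 19 → 20 → 21

Answer: 21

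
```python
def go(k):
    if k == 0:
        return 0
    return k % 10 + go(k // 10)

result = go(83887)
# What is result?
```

Sum of digits of 83887: 7 + 8 + 8 + 3 + 8 = 34

Answer: 34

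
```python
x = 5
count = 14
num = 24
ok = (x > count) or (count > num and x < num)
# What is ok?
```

Trace:
`x = 5` → x = 5
`count = 14` → count = 14
`num = 24` → num = 24
`ok = (x > count) or (count > num and x < num)` → ok = False
So ok = False

Answer: False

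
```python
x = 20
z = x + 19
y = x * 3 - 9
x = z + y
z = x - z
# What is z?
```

Trace:
`x = 20` → x = 20
`z = x + 19` → z = 39
`y = x * 3 - 9` → y = 51
`x = z + y` → x = 90
`z = x - z` → z = 51
So z = 51

Answer: 51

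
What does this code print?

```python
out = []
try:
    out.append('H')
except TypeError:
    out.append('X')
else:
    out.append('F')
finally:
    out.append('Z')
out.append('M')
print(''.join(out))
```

Execution trace: 'H' (try body, no exception) → 'F' (else) → 'Z' (finally) → 'M' (after the try/except). Output: HFZM

Answer: HFZM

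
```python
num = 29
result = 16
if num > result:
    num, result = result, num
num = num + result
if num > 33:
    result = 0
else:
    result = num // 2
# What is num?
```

Trace:
`num = 29` → num = 29
`result = 16` → result = 16
`if num > result: ...` → num > result is True → num = 16; result = 29
`num = num + result` → num = 45
`if num > 33: ...` → num > 33 is True → result = 0
So num = 45

Answer: 45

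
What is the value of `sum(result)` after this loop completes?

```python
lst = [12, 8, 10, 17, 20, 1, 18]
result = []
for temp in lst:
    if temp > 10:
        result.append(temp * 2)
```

Sum of doubled values > 10
`result` takes the values: [] → [24] → [24, 34] → [24, 34, 40] → [24, 34, 40, 36]
So `sum(result)` = 134

Answer: 134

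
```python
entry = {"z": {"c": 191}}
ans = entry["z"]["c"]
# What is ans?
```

Trace:
`entry = {"z": {"c": 191}}` → entry = {'z': {'c': 191}}
`ans = entry["z"]["c"]` → ans = 191
So ans = 191

Answer: 191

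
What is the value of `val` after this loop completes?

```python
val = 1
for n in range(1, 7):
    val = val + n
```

Start at 1, add 1 through 6
`val` takes the values: 1 → 2 → 4 → 7 → 11 → 16 → 22

Answer: 22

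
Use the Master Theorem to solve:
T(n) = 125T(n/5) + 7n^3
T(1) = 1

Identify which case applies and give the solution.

a=125, b=5, f(n)=7n^3. log_5(125) = 3. Since c=3 = 3, Case 2 applies: T(n) = Θ(n^log_b(a) · log n) = O(n^3 log n).

Answer: O(n^3 log n) - Case 2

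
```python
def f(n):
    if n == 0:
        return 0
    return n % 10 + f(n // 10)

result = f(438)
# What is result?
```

Sum of digits of 438: 8 + 3 + 4 = 15

Answer: 15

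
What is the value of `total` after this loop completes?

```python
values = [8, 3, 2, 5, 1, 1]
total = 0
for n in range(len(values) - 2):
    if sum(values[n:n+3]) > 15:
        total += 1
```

Count windows with sum > 15
`total` takes the values: 0

Answer: 0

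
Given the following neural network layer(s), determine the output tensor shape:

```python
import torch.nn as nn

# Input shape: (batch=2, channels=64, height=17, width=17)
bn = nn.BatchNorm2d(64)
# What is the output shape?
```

Input: (2, 64, 17, 17) -> Output: (2, 64, 17, 17)

Answer: (2, 64, 17, 17)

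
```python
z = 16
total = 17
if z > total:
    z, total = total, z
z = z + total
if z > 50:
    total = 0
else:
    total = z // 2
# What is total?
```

Trace:
`z = 16` → z = 16
`total = 17` → total = 17
`if z > total: ...` → z > total is False → no variable changes
`z = z + total` → z = 33
`if z > 50: ...` → z > 50 is False, take else branch → total = 16
So total = 16

Answer: 16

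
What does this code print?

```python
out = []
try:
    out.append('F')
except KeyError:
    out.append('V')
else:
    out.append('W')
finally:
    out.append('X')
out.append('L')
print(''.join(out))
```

Execution trace: 'F' (try body, no exception) → 'W' (else) → 'X' (finally) → 'L' (after the try/except). Output: FWXL

Answer: FWXL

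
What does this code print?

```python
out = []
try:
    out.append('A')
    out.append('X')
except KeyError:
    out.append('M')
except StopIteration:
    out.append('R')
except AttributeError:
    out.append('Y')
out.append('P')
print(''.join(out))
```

Execution trace: 'A' (try body) → 'X' (try body, no exception) → 'P' (after the try/except). Output: AXP

Answer: AXP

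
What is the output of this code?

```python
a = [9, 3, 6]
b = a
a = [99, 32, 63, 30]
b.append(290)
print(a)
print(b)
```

Key concept: rebinding vs mutation: a is rebound to a new list, b still points at the original.
Step by step:
`a = [9, 3, 6]` → a = [9, 3, 6]
`b = a` → b = [9, 3, 6] (same object as a)
`a = [99, 32, 63, 30]` → a = [99, 32, 63, 30]
`b.append(290)` → b = [9, 3, 6, 290]
`print(a)` → prints [99, 32, 63, 30]
`print(b)` → prints [9, 3, 6, 290]

Answer:
[99, 32, 63, 30]
[9, 3, 6, 290]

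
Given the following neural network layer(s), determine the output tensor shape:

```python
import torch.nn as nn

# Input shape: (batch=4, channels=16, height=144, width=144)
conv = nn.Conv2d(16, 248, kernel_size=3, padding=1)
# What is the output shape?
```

Input: (4, 16, 144, 144) -> Output: (4, 248, 144, 144)

Answer: (4, 248, 144, 144)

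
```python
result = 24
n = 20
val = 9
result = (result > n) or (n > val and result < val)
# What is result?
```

Trace:
`result = 24` → result = 24
`n = 20` → n = 20
`val = 9` → val = 9
`result = (result > n) or (n > val and result < val)` → result = True
So result = True

Answer: True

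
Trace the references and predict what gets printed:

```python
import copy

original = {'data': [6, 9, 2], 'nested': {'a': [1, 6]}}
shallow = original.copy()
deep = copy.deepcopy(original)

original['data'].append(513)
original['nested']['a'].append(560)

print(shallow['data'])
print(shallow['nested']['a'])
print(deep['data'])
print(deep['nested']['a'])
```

Key concept: comparing shallow vs deep copy.
Step by step:
`original = {'data': [6, 9, 2], 'nested': {'a': [1, 6]}}` → original = {'data': [6, 9, 2], 'nested': {'a': [1, 6]}}
`shallow = original.copy()` → shallow = {'data': [6, 9, 2], 'nested': {'a': [1, 6]}}
`deep = copy.deepcopy(original)` → deep = {'data': [6, 9, 2], 'nested': {'a': [1, 6]}}
`original['data'].append(513)` → original = {'data': [6, 9, 2, 513], 'nested': {'a': [1, 6]}}; shallow = {'data': [6, 9, 2, 513], 'nested': {'a': [1, 6]}}
`original['nested']['a'].append(560)` → original = {'data': [6, 9, 2, 513], 'nested': {'a': [1, 6, 560]}}; shallow = {'data': [6, 9, 2, 513], 'nested': {'a': [1, 6, 560]}}
`print(shallow['data'])` → prints [6, 9, 2, 513]
`print(shallow['nested']['a'])` → prints [1, 6, 560]
`print(deep['data'])` → prints [6, 9, 2]
`print(deep['nested']['a'])` → prints [1, 6]

Answer:
[6, 9, 2, 513]
[1, 6, 560]
[6, 9, 2]
[1, 6]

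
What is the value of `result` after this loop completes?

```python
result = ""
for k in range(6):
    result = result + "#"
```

Repeat '#' 6 times
`result` takes the values: "" → "#" → "##" → "###" → "####" → "#####" → "######"

Answer: "######"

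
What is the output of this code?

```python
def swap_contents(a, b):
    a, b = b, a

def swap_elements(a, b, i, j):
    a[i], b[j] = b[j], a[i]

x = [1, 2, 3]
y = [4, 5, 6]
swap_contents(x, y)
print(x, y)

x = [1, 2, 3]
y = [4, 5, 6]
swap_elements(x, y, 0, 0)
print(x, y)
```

Key concept: parameter rebinding vs mutation.
Step by step:
`x = [1, 2, 3]` → x = [1, 2, 3]
`y = [4, 5, 6]` → y = [4, 5, 6]
`swap_contents(x, y)` → no visible change to tracked variables
`print(x, y)` → prints [1, 2, 3] [4, 5, 6]
`x = [1, 2, 3]` → x = [1, 2, 3]
`y = [4, 5, 6]` → y = [4, 5, 6]
`swap_elements(x, y, 0, 0)` → x = [4, 2, 3]; y = [1, 5, 6]
`print(x, y)` → prints [4, 2, 3] [1, 5, 6]

Answer:
[1, 2, 3] [4, 5, 6]
[4, 2, 3] [1, 5, 6]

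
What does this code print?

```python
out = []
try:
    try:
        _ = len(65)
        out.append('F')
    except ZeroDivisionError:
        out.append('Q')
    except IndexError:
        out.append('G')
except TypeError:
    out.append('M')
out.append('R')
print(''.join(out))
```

Execution trace: 'M' (outer except TypeError) → 'R' (after the try/except). Output: MR

Answer: MR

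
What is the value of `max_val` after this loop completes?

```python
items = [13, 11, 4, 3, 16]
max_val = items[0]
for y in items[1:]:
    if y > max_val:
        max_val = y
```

Maximum of [13, 11, 4, 3, 16]
`max_val` takes the values: 13 → 16

Answer: 16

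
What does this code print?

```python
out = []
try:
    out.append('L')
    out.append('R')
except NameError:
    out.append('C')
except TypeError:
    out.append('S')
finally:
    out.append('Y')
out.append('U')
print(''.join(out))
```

Execution trace: 'L' (try body) → 'R' (try body, no exception) → 'Y' (finally) → 'U' (after the try/except). Output: LRYU

Answer: LRYU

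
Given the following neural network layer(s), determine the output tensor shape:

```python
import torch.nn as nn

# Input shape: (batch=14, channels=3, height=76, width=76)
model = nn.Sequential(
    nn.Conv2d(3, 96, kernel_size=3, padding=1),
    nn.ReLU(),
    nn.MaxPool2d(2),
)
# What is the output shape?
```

Input: (14, 3, 76, 76) -> after Conv2d: (14, 96, 76, 76) -> after ReLU: (14, 96, 76, 76) -> Output: (14, 96, 38, 38)

Answer: (14, 96, 38, 38)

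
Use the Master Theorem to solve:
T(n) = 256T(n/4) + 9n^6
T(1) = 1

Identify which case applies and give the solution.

a=256, b=4, f(n)=9n^6. log_4(256) = 4. Since c=6 > 4 and the regularity condition holds (256(n/4)^6 = (256/4^6)n^6 with 256/4^6 < 1), Case 3 applies: T(n) = Θ(f(n)) = O(n^6).

Answer: O(n^6) - Case 3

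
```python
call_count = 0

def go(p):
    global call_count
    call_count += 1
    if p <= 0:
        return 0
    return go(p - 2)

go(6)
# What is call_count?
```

Linear recursion stepping by 2: 4 calls from p=6 down to ≤0.

Answer: 4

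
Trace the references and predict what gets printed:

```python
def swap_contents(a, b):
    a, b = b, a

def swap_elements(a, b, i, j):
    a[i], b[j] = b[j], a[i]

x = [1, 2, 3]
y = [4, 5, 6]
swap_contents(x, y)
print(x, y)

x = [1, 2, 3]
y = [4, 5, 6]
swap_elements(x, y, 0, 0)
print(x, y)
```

Key concept: parameter rebinding vs mutation.
Step by step:
`x = [1, 2, 3]` → x = [1, 2, 3]
`y = [4, 5, 6]` → y = [4, 5, 6]
`swap_contents(x, y)` → no visible change to tracked variables
`print(x, y)` → prints [1, 2, 3] [4, 5, 6]
`x = [1, 2, 3]` → x = [1, 2, 3]
`y = [4, 5, 6]` → y = [4, 5, 6]
`swap_elements(x, y, 0, 0)` → x = [4, 2, 3]; y = [1, 5, 6]
`print(x, y)` → prints [4, 2, 3] [1, 5, 6]

Answer:
[1, 2, 3] [4, 5, 6]
[4, 2, 3] [1, 5, 6]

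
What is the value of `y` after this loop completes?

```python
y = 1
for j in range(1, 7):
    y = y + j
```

Start at 1, add 1 through 6
`y` takes the values: 1 → 2 → 4 → 7 → 11 → 16 → 22

Answer: 22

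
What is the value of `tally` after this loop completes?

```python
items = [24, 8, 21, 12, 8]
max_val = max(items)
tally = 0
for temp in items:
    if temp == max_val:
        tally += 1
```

Count of max value 24 in [24, 8, 21, 12, 8]
`tally` takes the values: 0 → 1

Answer: 1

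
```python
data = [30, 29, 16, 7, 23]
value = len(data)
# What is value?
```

Trace:
`data = [30, 29, 16, 7, 23]` → data = [30, 29, 16, 7, 23]
`value = len(data)` → value = 5
So value = 5

Answer: 5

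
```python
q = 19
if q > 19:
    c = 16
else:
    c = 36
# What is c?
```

Trace:
`q = 19` → q = 19
`if q > 19: ...` → q > 19 is False, take else branch → c = 36
So c = 36

Answer: 36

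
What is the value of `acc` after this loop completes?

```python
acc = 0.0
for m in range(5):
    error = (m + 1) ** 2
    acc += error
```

Sum of squared losses 1² + 2² + ... + 5²
`acc` takes the values: 0.0 → 1.0 → 5.0 → 14.0 → 30.0 → 55.0

Answer: 55.0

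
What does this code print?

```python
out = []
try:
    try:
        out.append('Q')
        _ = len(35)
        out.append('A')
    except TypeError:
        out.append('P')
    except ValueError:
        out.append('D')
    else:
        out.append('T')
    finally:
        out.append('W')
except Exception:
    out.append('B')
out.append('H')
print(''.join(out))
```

Execution trace: 'Q' (inner try body) → 'P' (inner except TypeError) → 'W' (inner finally) → 'H' (after the try/except). Output: QPWH

Answer: QPWH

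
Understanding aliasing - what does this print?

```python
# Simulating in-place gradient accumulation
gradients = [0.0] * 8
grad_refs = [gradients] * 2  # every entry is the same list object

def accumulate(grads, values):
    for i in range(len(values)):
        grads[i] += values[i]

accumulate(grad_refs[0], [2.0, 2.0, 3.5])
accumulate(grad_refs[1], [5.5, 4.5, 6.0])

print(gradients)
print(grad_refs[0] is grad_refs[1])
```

Key concept: gradient accumulation aliasing.
Step by step:
`gradients = [0.0] * 8` → gradients = [0.0, 0.0, 0.0, 0.0, 0.0, 0.0, 0.0, 0.0]
`grad_refs = [gradients] * 2` → grad_refs = [[0.0, 0.0, 0.0, 0.0, 0.0, 0.0, 0.0, 0.0], [0.0, 0.0, 0.0, 0.0, 0.0, 0.0, 0.0, 0.0]]
`accumulate(grad_refs[0], [2.0, 2.0, 3.5])` → gradients = [2.0, 2.0, 3.5, 0.0, 0.0, 0.0, 0.0, 0.0]; grad_refs = [[2.0, 2.0, 3.5, 0.0, 0.0, 0.0, 0.0, 0.0], [2.0, 2.0, 3.5, 0.0, 0.0, 0.0, 0.0, 0.0]]
`accumulate(grad_refs[1], [5.5, 4.5, 6.0])` → gradients = [7.5, 6.5, 9.5, 0.0, 0.0, 0.0, 0.0, 0.0]; grad_refs = [[7.5, 6.5, 9.5, 0.0, 0.0, 0.0, 0.0, 0.0], [7.5, 6.5, 9.5, 0.0, 0.0, 0.0, 0.0, 0.0]]
`print(gradients)` → prints [7.5, 6.5, 9.5, 0.0, 0.0, 0.0, 0.0, 0.0]
`print(grad_refs[0] is grad_refs[1])` → prints True

Answer:
[7.5, 6.5, 9.5, 0.0, 0.0, 0.0, 0.0, 0.0]
True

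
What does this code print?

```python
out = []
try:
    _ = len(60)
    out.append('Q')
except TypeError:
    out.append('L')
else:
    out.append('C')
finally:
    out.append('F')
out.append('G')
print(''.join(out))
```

Execution trace: 'L' (except TypeError) → 'F' (finally) → 'G' (after the try/except). Output: LFG

Answer: LFG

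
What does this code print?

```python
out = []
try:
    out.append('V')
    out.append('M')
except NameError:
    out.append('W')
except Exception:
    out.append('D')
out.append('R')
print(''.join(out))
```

Execution trace: 'V' (try body) → 'M' (try body, no exception) → 'R' (after the try/except). Output: VMR

Answer: VMR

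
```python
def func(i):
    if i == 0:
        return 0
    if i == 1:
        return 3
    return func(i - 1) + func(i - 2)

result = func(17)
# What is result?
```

Build up from base cases: func(0)=0, func(1)=3, func(2)=3, func(3)=6, func(4)=9, func(5)=15, func(6)=24, ..., func(17)=4791

Answer: 4791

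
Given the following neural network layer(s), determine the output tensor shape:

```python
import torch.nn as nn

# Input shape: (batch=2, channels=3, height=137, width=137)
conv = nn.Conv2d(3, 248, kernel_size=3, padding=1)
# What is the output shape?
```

Input: (2, 3, 137, 137) -> Output: (2, 248, 137, 137)

Answer: (2, 248, 137, 137)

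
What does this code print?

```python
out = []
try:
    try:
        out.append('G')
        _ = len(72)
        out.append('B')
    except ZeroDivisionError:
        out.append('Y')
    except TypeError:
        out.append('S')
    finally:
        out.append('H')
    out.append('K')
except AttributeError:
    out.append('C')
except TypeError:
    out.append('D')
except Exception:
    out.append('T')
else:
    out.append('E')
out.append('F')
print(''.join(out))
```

Execution trace: 'G' (inner try body) → 'S' (inner except TypeError) → 'H' (inner finally) → 'K' (try body, no exception) → 'E' (else) → 'F' (after the try/except). Output: GSHKEF

Answer: GSHKEF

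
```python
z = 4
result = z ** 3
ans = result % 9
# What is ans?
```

Trace:
`z = 4` → z = 4
`result = z ** 3` → result = 64
`ans = result % 9` → ans = 1
So ans = 1

Answer: 1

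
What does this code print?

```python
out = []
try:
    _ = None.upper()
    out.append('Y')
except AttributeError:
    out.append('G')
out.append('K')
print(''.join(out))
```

Execution trace: 'G' (except AttributeError) → 'K' (after the try/except). Output: GK

Answer: GK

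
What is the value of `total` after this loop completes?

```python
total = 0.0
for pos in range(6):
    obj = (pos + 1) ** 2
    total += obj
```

Sum of squared losses 1² + 2² + ... + 6²
`total` takes the values: 0.0 → 1.0 → 5.0 → 14.0 → 30.0 → 55.0 → 91.0

Answer: 91.0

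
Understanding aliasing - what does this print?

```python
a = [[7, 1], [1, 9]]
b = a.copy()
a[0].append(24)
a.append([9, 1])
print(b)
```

Key concept: shallow copy with nested lists.
Step by step:
`a = [[7, 1], [1, 9]]` → a = [[7, 1], [1, 9]]
`b = a.copy()` → b = [[7, 1], [1, 9]]
`a[0].append(24)` → a = [[7, 1, 24], [1, 9]]; b = [[7, 1, 24], [1, 9]]
`a.append([9, 1])` → a = [[7, 1, 24], [1, 9], [9, 1]]
`print(b)` → prints [[7, 1, 24], [1, 9]]

Answer: [[7, 1, 24], [1, 9]]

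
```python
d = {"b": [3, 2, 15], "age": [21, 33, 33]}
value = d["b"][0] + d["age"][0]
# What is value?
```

Trace:
`d = {"b": [3, 2, 15], "age": [21, 33, 33]}` → d = {'b': [3, 2, 15], 'age': [21, 33, 33]}
`value = d["b"][0] + d["age"][0]` → value = 24
So value = 24

Answer: 24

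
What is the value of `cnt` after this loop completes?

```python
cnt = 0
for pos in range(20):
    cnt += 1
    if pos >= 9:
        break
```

Loop breaks when pos reaches 9, cnt is 10
`cnt` takes the values: 0 → 1 → 2 → 3 → 4 → 5 → 6 → 7 → 8 → 9 → 10

Answer: 10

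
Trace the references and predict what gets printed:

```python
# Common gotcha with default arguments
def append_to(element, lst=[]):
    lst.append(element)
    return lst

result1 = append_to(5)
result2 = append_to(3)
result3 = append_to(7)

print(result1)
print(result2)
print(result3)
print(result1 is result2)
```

Key concept: mutable default argument gotcha.
Step by step:
`result1 = append_to(5)` → result1 = [5]
`result2 = append_to(3)` → result1 = [5, 3] (same object as result2); result2 = [5, 3] (same object as result1)
`result3 = append_to(7)` → result1 = [5, 3, 7] (same object as result2, result3); result2 = [5, 3, 7] (same object as result1, result3); result3 = [5, 3, 7] (same object as result1, result2)
`print(result1)` → prints [5, 3, 7]
`print(result2)` → prints [5, 3, 7]
`print(result3)` → prints [5, 3, 7]
`print(result1 is result2)` → prints True

Answer:
[5, 3, 7]
[5, 3, 7]
[5, 3, 7]
True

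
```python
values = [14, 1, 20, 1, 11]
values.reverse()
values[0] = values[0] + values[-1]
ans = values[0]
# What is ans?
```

Trace:
`values = [14, 1, 20, 1, 11]` → values = [14, 1, 20, 1, 11]
`values.reverse()` → values = [11, 1, 20, 1, 14]
`values[0] = values[0] + values[-1]` → values = [25, 1, 20, 1, 14]
`ans = values[0]` → ans = 25
So ans = 25

Answer: 25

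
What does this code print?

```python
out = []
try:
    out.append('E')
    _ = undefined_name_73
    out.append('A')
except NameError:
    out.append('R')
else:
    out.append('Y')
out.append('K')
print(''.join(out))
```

Execution trace: 'E' (try body) → 'R' (except NameError) → 'K' (after the try/except). Output: ERK

Answer: ERK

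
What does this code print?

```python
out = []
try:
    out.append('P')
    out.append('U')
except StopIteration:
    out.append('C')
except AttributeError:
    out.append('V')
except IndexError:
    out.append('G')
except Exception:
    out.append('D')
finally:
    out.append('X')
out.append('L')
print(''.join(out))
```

Execution trace: 'P' (try body) → 'U' (try body, no exception) → 'X' (finally) → 'L' (after the try/except). Output: PUXL

Answer: PUXL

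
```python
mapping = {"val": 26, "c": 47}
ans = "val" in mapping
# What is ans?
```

Trace:
`mapping = {"val": 26, "c": 47}` → mapping = {'val': 26, 'c': 47}
`ans = "val" in mapping` → ans = True
So ans = True

Answer: True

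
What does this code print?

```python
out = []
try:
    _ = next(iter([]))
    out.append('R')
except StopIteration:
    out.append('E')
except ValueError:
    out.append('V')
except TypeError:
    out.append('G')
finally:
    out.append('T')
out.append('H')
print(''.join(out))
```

Execution trace: 'E' (except StopIteration) → 'T' (finally) → 'H' (after the try/except). Output: ETH

Answer: ETH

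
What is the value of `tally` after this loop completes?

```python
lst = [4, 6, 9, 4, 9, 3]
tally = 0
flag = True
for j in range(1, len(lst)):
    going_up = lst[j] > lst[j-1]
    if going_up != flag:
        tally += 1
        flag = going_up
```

Count direction changes in [4, 6, 9, 4, 9, 3]
`tally` takes the values: 0 → 1 → 2 → 3

Answer: 3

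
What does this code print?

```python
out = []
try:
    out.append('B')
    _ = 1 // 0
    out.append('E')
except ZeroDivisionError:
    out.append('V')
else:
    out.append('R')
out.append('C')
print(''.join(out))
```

Execution trace: 'B' (try body) → 'V' (except ZeroDivisionError) → 'C' (after the try/except). Output: BVC

Answer: BVC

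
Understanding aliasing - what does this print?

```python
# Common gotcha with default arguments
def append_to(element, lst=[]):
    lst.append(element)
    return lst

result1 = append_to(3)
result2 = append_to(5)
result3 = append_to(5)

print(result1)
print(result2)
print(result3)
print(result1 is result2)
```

Key concept: mutable default argument gotcha.
Step by step:
`result1 = append_to(3)` → result1 = [3]
`result2 = append_to(5)` → result1 = [3, 5] (same object as result2); result2 = [3, 5] (same object as result1)
`result3 = append_to(5)` → result1 = [3, 5, 5] (same object as result2, result3); result2 = [3, 5, 5] (same object as result1, result3); result3 = [3, 5, 5] (same object as result1, result2)
`print(result1)` → prints [3, 5, 5]
`print(result2)` → prints [3, 5, 5]
`print(result3)` → prints [3, 5, 5]
`print(result1 is result2)` → prints True

Answer:
[3, 5, 5]
[3, 5, 5]
[3, 5, 5]
True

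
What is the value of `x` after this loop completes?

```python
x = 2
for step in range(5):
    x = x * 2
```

Multiply by 2, 5 times: 2 * 2^5 = 64
`x` takes the values: 2 → 4 → 8 → 16 → 32 → 64

Answer: 64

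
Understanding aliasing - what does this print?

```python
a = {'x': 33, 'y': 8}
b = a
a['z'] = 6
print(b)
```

Key concept: dict aliasing.
Step by step:
`a = {'x': 33, 'y': 8}` → a = {'x': 33, 'y': 8}
`b = a` → b = {'x': 33, 'y': 8} (same object as a)
`a['z'] = 6` → a = {'x': 33, 'y': 8, 'z': 6} (same object as b); b = {'x': 33, 'y': 8, 'z': 6} (same object as a)
`print(b)` → prints {'x': 33, 'y': 8, 'z': 6}

Answer: {'x': 33, 'y': 8, 'z': 6}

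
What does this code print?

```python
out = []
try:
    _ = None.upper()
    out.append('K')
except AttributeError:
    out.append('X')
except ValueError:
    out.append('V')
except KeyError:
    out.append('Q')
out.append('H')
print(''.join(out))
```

Execution trace: 'X' (except AttributeError) → 'H' (after the try/except). Output: XH

Answer: XH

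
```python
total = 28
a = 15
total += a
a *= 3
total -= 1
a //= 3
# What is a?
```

Trace:
`total = 28` → total = 28
`a = 15` → a = 15
`total += a` → total = 43
`a *= 3` → a = 45
`total -= 1` → total = 42
`a //= 3` → a = 15
So a = 15

Answer: 15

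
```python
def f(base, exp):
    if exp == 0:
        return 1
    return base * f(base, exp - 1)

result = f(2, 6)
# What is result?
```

f(2, 6) = 2 * 2 * 2 * 2 * 2 * 2 = 64

Answer: 64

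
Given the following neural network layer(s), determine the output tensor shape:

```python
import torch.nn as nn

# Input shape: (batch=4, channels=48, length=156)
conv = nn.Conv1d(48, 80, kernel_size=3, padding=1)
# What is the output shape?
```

Input: (4, 48, 156) -> Output: (4, 80, 156)

Answer: (4, 80, 156)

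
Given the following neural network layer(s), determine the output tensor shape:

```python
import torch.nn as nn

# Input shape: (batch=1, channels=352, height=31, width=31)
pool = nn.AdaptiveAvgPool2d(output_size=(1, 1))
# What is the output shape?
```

Input: (1, 352, 31, 31) -> Output: (1, 352, 1, 1)

Answer: (1, 352, 1, 1)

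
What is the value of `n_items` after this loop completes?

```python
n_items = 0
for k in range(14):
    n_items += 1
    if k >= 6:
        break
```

Loop breaks when k reaches 6, n_items is 7
`n_items` takes the values: 0 → 1 → 2 → 3 → 4 → 5 → 6 → 7

Answer: 7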